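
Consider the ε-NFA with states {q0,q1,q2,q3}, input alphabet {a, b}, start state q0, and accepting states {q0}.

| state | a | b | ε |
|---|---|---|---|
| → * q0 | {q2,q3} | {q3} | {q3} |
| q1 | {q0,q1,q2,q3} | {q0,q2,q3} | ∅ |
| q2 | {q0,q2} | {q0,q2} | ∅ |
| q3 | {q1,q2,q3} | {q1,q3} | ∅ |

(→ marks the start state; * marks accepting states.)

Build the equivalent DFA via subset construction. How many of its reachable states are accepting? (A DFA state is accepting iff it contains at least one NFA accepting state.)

2

Start state of the DFA: {q0,q3} (ε-closure of the NFA start).
{q0,q3} --a--> {q1,q2,q3}  [new]
{q0,q3} --b--> {q1,q3}  [new]
{q1,q2,q3} --a--> {q0,q1,q2,q3}  [new]
{q1,q2,q3} --b--> {q0,q1,q2,q3}  [seen]
{q1,q3} --a--> {q0,q1,q2,q3}  [seen]
{q1,q3} --b--> {q0,q1,q2,q3}  [seen]
{q0,q1,q2,q3} --a--> {q0,q1,q2,q3}  [seen]
{q0,q1,q2,q3} --b--> {q0,q1,q2,q3}  [seen]
Reachable DFA states: {q0,q3}, {q1,q2,q3}, {q1,q3}, {q0,q1,q2,q3}.
Accepting DFA states (contain an NFA accepting state): {q0,q3}, {q0,q1,q2,q3}.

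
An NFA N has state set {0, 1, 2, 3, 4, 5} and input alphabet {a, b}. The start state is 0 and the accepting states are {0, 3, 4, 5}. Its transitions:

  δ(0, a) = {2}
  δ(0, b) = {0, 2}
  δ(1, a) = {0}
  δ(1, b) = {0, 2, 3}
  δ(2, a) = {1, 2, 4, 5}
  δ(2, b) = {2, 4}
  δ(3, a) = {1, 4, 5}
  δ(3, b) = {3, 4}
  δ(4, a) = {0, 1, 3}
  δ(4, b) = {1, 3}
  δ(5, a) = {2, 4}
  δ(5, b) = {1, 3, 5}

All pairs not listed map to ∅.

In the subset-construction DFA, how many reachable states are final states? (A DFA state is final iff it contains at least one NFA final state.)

Start state of the DFA: {0}.
{0} --a--> {2}  [new]
{0} --b--> {0, 2}  [new]
{2} --a--> {1, 2, 4, 5}  [new]
{2} --b--> {2, 4}  [new]
{0, 2} --a--> {1, 2, 4, 5}  [seen]
{0, 2} --b--> {0, 2, 4}  [new]
{1, 2, 4, 5} --a--> {0, 1, 2, 3, 4, 5}  [new]
{1, 2, 4, 5} --b--> {0, 1, 2, 3, 4, 5}  [seen]
{2, 4} --a--> {0, 1, 2, 3, 4, 5}  [seen]
{2, 4} --b--> {1, 2, 3, 4}  [new]
{0, 2, 4} --a--> {0, 1, 2, 3, 4, 5}  [seen]
{0, 2, 4} --b--> {0, 1, 2, 3, 4}  [new]
{0, 1, 2, 3, 4, 5} --a--> {0, 1, 2, 3, 4, 5}  [seen]
{0, 1, 2, 3, 4, 5} --b--> {0, 1, 2, 3, 4, 5}  [seen]
{1, 2, 3, 4} --a--> {0, 1, 2, 3, 4, 5}  [seen]
{1, 2, 3, 4} --b--> {0, 1, 2, 3, 4}  [seen]
{0, 1, 2, 3, 4} --a--> {0, 1, 2, 3, 4, 5}  [seen]
{0, 1, 2, 3, 4} --b--> {0, 1, 2, 3, 4}  [seen]
Reachable DFA states: {0}, {2}, {0, 2}, {1, 2, 4, 5}, {2, 4}, {0, 2, 4}, {0, 1, 2, 3, 4, 5}, {1, 2, 3, 4}, {0, 1, 2, 3, 4}.
Accepting DFA states (contain an NFA accepting state): {0}, {0, 2}, {1, 2, 4, 5}, {2, 4}, {0, 2, 4}, {0, 1, 2, 3, 4, 5}, {1, 2, 3, 4}, {0, 1, 2, 3, 4}.

8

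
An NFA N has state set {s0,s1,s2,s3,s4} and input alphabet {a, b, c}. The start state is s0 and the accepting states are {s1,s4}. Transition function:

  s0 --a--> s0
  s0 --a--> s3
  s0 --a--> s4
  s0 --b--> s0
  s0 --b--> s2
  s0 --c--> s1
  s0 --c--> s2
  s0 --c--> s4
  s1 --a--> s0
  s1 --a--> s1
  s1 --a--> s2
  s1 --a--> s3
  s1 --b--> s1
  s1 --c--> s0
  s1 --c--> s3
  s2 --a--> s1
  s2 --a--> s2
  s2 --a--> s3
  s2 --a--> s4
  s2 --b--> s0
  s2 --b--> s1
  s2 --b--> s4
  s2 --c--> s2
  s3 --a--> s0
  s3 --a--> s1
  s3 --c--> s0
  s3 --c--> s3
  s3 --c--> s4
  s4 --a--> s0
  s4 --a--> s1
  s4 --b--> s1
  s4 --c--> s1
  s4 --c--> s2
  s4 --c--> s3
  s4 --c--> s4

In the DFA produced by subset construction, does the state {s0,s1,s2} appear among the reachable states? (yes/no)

Start state of the DFA: {s0}.
{s0} --a--> {s0,s3,s4}  [new]
{s0} --b--> {s0,s2}  [new]
{s0} --c--> {s1,s2,s4}  [new]
{s0,s3,s4} --a--> {s0,s1,s3,s4}  [new]
{s0,s3,s4} --b--> {s0,s1,s2}  [new]
{s0,s3,s4} --c--> {s0,s1,s2,s3,s4}  [new]
{s0,s2} --a--> {s0,s1,s2,s3,s4}  [seen]
{s0,s2} --b--> {s0,s1,s2,s4}  [new]
{s0,s2} --c--> {s1,s2,s4}  [seen]
{s1,s2,s4} --a--> {s0,s1,s2,s3,s4}  [seen]
{s1,s2,s4} --b--> {s0,s1,s4}  [new]
{s1,s2,s4} --c--> {s0,s1,s2,s3,s4}  [seen]
{s0,s1,s3,s4} --a--> {s0,s1,s2,s3,s4}  [seen]
{s0,s1,s3,s4} --b--> {s0,s1,s2}  [seen]
{s0,s1,s3,s4} --c--> {s0,s1,s2,s3,s4}  [seen]
{s0,s1,s2} --a--> {s0,s1,s2,s3,s4}  [seen]
{s0,s1,s2} --b--> {s0,s1,s2,s4}  [seen]
{s0,s1,s2} --c--> {s0,s1,s2,s3,s4}  [seen]
{s0,s1,s2,s3,s4} --a--> {s0,s1,s2,s3,s4}  [seen]
{s0,s1,s2,s3,s4} --b--> {s0,s1,s2,s4}  [seen]
{s0,s1,s2,s3,s4} --c--> {s0,s1,s2,s3,s4}  [seen]
{s0,s1,s2,s4} --a--> {s0,s1,s2,s3,s4}  [seen]
{s0,s1,s2,s4} --b--> {s0,s1,s2,s4}  [seen]
{s0,s1,s2,s4} --c--> {s0,s1,s2,s3,s4}  [seen]
{s0,s1,s4} --a--> {s0,s1,s2,s3,s4}  [seen]
{s0,s1,s4} --b--> {s0,s1,s2}  [seen]
{s0,s1,s4} --c--> {s0,s1,s2,s3,s4}  [seen]
Reachable DFA states: {s0}, {s0,s3,s4}, {s0,s2}, {s1,s2,s4}, {s0,s1,s3,s4}, {s0,s1,s2}, {s0,s1,s2,s3,s4}, {s0,s1,s2,s4}, {s0,s1,s4}.
{s0,s1,s2} is among them.

yes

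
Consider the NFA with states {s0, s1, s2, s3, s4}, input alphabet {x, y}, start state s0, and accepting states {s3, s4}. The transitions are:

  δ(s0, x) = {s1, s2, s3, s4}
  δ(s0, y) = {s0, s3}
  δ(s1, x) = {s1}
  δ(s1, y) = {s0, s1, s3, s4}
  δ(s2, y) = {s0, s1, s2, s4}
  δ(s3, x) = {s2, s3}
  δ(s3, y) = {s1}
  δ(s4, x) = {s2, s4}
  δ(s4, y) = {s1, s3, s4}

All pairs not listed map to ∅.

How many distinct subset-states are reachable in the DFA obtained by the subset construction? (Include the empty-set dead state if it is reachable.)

6

Start state of the DFA: {s0}.
{s0} --x--> {s1, s2, s3, s4}  [new]
{s0} --y--> {s0, s3}  [new]
{s1, s2, s3, s4} --x--> {s1, s2, s3, s4}  [seen]
{s1, s2, s3, s4} --y--> {s0, s1, s2, s3, s4}  [new]
{s0, s3} --x--> {s1, s2, s3, s4}  [seen]
{s0, s3} --y--> {s0, s1, s3}  [new]
{s0, s1, s2, s3, s4} --x--> {s1, s2, s3, s4}  [seen]
{s0, s1, s2, s3, s4} --y--> {s0, s1, s2, s3, s4}  [seen]
{s0, s1, s3} --x--> {s1, s2, s3, s4}  [seen]
{s0, s1, s3} --y--> {s0, s1, s3, s4}  [new]
{s0, s1, s3, s4} --x--> {s1, s2, s3, s4}  [seen]
{s0, s1, s3, s4} --y--> {s0, s1, s3, s4}  [seen]
Reachable DFA states: {s0}, {s1, s2, s3, s4}, {s0, s3}, {s0, s1, s2, s3, s4}, {s0, s1, s3}, {s0, s1, s3, s4}.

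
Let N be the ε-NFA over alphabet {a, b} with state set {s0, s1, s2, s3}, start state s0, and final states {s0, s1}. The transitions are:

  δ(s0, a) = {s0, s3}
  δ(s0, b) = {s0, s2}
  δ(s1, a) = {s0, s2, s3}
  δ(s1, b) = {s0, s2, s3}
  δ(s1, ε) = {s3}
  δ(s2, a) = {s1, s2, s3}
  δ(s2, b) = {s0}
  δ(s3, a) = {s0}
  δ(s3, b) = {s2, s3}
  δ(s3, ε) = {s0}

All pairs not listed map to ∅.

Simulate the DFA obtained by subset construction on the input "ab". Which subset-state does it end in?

{s0, s2, s3}

Start: {s0}.
δ(s0,a) = {s0, s3}.
Union: {s0, s3}.
After a: {s0, s3}.
δ(s0,b) = {s0, s2}; δ(s3,b) = {s2, s3}.
Union: {s0, s2, s3}.
After b: {s0, s2, s3}.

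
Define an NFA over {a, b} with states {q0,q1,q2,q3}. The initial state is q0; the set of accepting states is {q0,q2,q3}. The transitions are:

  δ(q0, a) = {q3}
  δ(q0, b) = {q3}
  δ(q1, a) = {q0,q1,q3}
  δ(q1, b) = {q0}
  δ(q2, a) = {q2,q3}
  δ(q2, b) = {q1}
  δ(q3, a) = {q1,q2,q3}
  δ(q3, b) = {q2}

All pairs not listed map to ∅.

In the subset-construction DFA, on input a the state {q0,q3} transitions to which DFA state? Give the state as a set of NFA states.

{q1,q2,q3}

δ(q0,a) = {q3}; δ(q3,a) = {q1,q2,q3}.
Union: {q1,q2,q3}.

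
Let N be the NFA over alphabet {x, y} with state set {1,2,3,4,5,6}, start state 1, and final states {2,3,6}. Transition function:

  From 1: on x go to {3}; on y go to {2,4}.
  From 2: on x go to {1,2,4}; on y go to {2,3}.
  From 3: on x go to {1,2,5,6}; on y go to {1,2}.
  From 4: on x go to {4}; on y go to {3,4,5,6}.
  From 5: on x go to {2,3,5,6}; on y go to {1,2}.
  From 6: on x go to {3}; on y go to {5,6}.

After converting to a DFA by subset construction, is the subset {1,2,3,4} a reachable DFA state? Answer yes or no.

Start state of the DFA: {1}.
{1} --x--> {3}  [new]
{1} --y--> {2,4}  [new]
{3} --x--> {1,2,5,6}  [new]
{3} --y--> {1,2}  [new]
{2,4} --x--> {1,2,4}  [new]
{2,4} --y--> {2,3,4,5,6}  [new]
{1,2,5,6} --x--> {1,2,3,4,5,6}  [new]
{1,2,5,6} --y--> {1,2,3,4,5,6}  [seen]
{1,2} --x--> {1,2,3,4}  [new]
{1,2} --y--> {2,3,4}  [new]
{1,2,4} --x--> {1,2,3,4}  [seen]
{1,2,4} --y--> {2,3,4,5,6}  [seen]
{2,3,4,5,6} --x--> {1,2,3,4,5,6}  [seen]
{2,3,4,5,6} --y--> {1,2,3,4,5,6}  [seen]
{1,2,3,4,5,6} --x--> {1,2,3,4,5,6}  [seen]
{1,2,3,4,5,6} --y--> {1,2,3,4,5,6}  [seen]
{1,2,3,4} --x--> {1,2,3,4,5,6}  [seen]
{1,2,3,4} --y--> {1,2,3,4,5,6}  [seen]
{2,3,4} --x--> {1,2,4,5,6}  [new]
{2,3,4} --y--> {1,2,3,4,5,6}  [seen]
{1,2,4,5,6} --x--> {1,2,3,4,5,6}  [seen]
{1,2,4,5,6} --y--> {1,2,3,4,5,6}  [seen]
Reachable DFA states: {1}, {3}, {2,4}, {1,2,5,6}, {1,2}, {1,2,4}, {2,3,4,5,6}, {1,2,3,4,5,6}, {1,2,3,4}, {2,3,4}, {1,2,4,5,6}.
{1,2,3,4} is among them.

yes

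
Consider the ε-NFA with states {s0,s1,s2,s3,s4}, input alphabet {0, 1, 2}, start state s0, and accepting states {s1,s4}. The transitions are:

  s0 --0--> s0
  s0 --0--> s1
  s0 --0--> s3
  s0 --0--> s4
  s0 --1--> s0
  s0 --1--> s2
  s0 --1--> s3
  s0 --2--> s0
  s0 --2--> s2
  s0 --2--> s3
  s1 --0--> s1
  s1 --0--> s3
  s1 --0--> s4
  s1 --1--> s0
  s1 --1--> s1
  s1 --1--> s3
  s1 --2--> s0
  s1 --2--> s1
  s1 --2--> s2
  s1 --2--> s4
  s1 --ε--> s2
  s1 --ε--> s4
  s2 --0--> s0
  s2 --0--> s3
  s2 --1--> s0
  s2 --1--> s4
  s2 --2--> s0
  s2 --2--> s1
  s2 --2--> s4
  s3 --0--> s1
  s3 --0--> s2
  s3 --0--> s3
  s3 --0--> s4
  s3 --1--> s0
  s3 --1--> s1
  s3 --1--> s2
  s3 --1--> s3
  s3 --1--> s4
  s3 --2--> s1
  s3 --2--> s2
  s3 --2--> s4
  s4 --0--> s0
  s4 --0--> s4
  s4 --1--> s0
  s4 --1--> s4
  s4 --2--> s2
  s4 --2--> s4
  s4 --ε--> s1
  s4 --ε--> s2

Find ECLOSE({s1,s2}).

{s1,s2,s4}

Begin with {s1,s2}.
s1 →ε {s2,s4}; add s4.
ε-closure = {s1,s2,s4}.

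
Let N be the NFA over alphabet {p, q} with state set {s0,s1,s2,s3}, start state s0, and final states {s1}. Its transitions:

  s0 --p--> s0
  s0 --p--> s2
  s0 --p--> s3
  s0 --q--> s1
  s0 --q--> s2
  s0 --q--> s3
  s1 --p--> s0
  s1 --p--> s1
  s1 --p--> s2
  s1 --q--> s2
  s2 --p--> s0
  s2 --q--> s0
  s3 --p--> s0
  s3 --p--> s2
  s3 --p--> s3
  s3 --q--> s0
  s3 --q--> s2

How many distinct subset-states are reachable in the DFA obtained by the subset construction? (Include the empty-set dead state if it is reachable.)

Start state of the DFA: {s0}.
{s0} --p--> {s0,s2,s3}  [new]
{s0} --q--> {s1,s2,s3}  [new]
{s0,s2,s3} --p--> {s0,s2,s3}  [seen]
{s0,s2,s3} --q--> {s0,s1,s2,s3}  [new]
{s1,s2,s3} --p--> {s0,s1,s2,s3}  [seen]
{s1,s2,s3} --q--> {s0,s2}  [new]
{s0,s1,s2,s3} --p--> {s0,s1,s2,s3}  [seen]
{s0,s1,s2,s3} --q--> {s0,s1,s2,s3}  [seen]
{s0,s2} --p--> {s0,s2,s3}  [seen]
{s0,s2} --q--> {s0,s1,s2,s3}  [seen]
Reachable DFA states: {s0}, {s0,s2,s3}, {s1,s2,s3}, {s0,s1,s2,s3}, {s0,s2}.

5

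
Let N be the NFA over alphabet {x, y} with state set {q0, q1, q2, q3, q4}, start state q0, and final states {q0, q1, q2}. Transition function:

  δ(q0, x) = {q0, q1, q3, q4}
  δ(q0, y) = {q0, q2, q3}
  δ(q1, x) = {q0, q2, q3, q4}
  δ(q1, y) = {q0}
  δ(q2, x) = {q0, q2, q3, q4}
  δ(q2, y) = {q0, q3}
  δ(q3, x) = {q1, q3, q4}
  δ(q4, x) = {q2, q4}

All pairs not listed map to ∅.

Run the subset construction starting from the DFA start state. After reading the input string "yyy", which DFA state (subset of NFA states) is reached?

{q0, q2, q3}

Start: {q0}.
δ(q0,y) = {q0, q2, q3}.
Union: {q0, q2, q3}.
After y: {q0, q2, q3}.
δ(q0,y) = {q0, q2, q3}; δ(q2,y) = {q0, q3}; δ(q3,y) = ∅.
Union: {q0, q2, q3}.
After y: {q0, q2, q3}.
δ(q0,y) = {q0, q2, q3}; δ(q2,y) = {q0, q3}; δ(q3,y) = ∅.
Union: {q0, q2, q3}.
After y: {q0, q2, q3}.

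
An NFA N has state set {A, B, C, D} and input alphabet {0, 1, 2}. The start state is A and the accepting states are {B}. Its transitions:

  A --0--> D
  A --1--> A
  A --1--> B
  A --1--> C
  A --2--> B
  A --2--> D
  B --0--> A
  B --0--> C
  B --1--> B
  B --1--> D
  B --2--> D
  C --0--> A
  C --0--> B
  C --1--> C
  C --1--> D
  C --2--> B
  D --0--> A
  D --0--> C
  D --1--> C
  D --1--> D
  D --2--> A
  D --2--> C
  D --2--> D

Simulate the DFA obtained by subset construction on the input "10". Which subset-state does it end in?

{A, B, C, D}

Start: {A}.
δ(A,1) = {A, B, C}.
Union: {A, B, C}.
After 1: {A, B, C}.
δ(A,0) = {D}; δ(B,0) = {A, C}; δ(C,0) = {A, B}.
Union: {A, B, C, D}.
After 0: {A, B, C, D}.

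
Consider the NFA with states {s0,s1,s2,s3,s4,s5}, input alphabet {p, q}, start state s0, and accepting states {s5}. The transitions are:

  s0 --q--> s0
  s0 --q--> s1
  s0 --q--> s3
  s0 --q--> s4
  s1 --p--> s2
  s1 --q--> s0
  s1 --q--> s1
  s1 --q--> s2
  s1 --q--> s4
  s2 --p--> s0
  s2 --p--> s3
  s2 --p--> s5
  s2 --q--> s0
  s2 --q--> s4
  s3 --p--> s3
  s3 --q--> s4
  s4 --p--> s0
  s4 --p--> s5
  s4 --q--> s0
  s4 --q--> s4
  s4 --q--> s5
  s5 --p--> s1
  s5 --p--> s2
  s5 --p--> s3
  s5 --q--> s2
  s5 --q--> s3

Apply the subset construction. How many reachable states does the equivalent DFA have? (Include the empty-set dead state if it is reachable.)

Start state of the DFA: {s0}.
{s0} --p--> ∅  [new]
{s0} --q--> {s0,s1,s3,s4}  [new]
∅ --p--> ∅  [seen]
∅ --q--> ∅  [seen]
{s0,s1,s3,s4} --p--> {s0,s2,s3,s5}  [new]
{s0,s1,s3,s4} --q--> {s0,s1,s2,s3,s4,s5}  [new]
{s0,s2,s3,s5} --p--> {s0,s1,s2,s3,s5}  [new]
{s0,s2,s3,s5} --q--> {s0,s1,s2,s3,s4}  [new]
{s0,s1,s2,s3,s4,s5} --p--> {s0,s1,s2,s3,s5}  [seen]
{s0,s1,s2,s3,s4,s5} --q--> {s0,s1,s2,s3,s4,s5}  [seen]
{s0,s1,s2,s3,s5} --p--> {s0,s1,s2,s3,s5}  [seen]
{s0,s1,s2,s3,s5} --q--> {s0,s1,s2,s3,s4}  [seen]
{s0,s1,s2,s3,s4} --p--> {s0,s2,s3,s5}  [seen]
{s0,s1,s2,s3,s4} --q--> {s0,s1,s2,s3,s4,s5}  [seen]
Reachable DFA states: {s0}, ∅, {s0,s1,s3,s4}, {s0,s2,s3,s5}, {s0,s1,s2,s3,s4,s5}, {s0,s1,s2,s3,s5}, {s0,s1,s2,s3,s4}.

7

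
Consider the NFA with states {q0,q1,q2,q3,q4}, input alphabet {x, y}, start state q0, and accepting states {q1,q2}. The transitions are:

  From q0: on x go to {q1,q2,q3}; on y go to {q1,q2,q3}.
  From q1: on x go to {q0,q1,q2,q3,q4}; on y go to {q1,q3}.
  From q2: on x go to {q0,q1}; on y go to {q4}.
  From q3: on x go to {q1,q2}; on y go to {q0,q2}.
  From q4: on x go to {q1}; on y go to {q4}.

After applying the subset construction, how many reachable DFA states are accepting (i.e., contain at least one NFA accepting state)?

2

Start state of the DFA: {q0}.
{q0} --x--> {q1,q2,q3}  [new]
{q0} --y--> {q1,q2,q3}  [seen]
{q1,q2,q3} --x--> {q0,q1,q2,q3,q4}  [new]
{q1,q2,q3} --y--> {q0,q1,q2,q3,q4}  [seen]
{q0,q1,q2,q3,q4} --x--> {q0,q1,q2,q3,q4}  [seen]
{q0,q1,q2,q3,q4} --y--> {q0,q1,q2,q3,q4}  [seen]
Reachable DFA states: {q0}, {q1,q2,q3}, {q0,q1,q2,q3,q4}.
Accepting DFA states (contain an NFA accepting state): {q1,q2,q3}, {q0,q1,q2,q3,q4}.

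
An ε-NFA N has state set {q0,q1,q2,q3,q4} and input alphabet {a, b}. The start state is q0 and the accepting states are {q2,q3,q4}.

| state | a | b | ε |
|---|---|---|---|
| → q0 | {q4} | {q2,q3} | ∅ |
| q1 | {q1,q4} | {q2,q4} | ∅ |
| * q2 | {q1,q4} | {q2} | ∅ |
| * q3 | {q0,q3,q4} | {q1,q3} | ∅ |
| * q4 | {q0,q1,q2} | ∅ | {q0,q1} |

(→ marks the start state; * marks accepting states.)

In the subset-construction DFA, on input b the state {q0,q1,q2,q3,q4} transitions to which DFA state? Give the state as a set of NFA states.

{q0,q1,q2,q3,q4}

δ(q0,b) = {q2,q3}; δ(q1,b) = {q2,q4}; δ(q2,b) = {q2}; δ(q3,b) = {q1,q3}; δ(q4,b) = ∅.
Union: {q1,q2,q3,q4}.
ε-closure gives {q0,q1,q2,q3,q4}.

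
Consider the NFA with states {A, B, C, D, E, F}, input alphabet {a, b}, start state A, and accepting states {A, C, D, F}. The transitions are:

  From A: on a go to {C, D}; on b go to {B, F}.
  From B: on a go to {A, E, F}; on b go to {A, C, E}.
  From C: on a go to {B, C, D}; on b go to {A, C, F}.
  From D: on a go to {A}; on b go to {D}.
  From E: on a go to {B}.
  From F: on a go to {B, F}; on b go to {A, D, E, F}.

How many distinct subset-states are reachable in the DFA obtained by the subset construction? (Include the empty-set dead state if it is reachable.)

9

Start state of the DFA: {A}.
{A} --a--> {C, D}  [new]
{A} --b--> {B, F}  [new]
{C, D} --a--> {A, B, C, D}  [new]
{C, D} --b--> {A, C, D, F}  [new]
{B, F} --a--> {A, B, E, F}  [new]
{B, F} --b--> {A, C, D, E, F}  [new]
{A, B, C, D} --a--> {A, B, C, D, E, F}  [new]
{A, B, C, D} --b--> {A, B, C, D, E, F}  [seen]
{A, C, D, F} --a--> {A, B, C, D, F}  [new]
{A, C, D, F} --b--> {A, B, C, D, E, F}  [seen]
{A, B, E, F} --a--> {A, B, C, D, E, F}  [seen]
{A, B, E, F} --b--> {A, B, C, D, E, F}  [seen]
{A, C, D, E, F} --a--> {A, B, C, D, F}  [seen]
{A, C, D, E, F} --b--> {A, B, C, D, E, F}  [seen]
{A, B, C, D, E, F} --a--> {A, B, C, D, E, F}  [seen]
{A, B, C, D, E, F} --b--> {A, B, C, D, E, F}  [seen]
{A, B, C, D, F} --a--> {A, B, C, D, E, F}  [seen]
{A, B, C, D, F} --b--> {A, B, C, D, E, F}  [seen]
Reachable DFA states: {A}, {C, D}, {B, F}, {A, B, C, D}, {A, C, D, F}, {A, B, E, F}, {A, C, D, E, F}, {A, B, C, D, E, F}, {A, B, C, D, F}.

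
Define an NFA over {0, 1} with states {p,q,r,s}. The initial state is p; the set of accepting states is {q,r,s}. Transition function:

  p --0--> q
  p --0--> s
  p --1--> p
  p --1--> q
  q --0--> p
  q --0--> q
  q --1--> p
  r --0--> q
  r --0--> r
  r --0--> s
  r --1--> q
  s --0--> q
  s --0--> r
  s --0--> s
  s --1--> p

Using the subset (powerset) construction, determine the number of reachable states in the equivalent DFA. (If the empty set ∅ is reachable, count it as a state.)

Start state of the DFA: {p}.
{p} --0--> {q,s}  [new]
{p} --1--> {p,q}  [new]
{q,s} --0--> {p,q,r,s}  [new]
{q,s} --1--> {p}  [seen]
{p,q} --0--> {p,q,s}  [new]
{p,q} --1--> {p,q}  [seen]
{p,q,r,s} --0--> {p,q,r,s}  [seen]
{p,q,r,s} --1--> {p,q}  [seen]
{p,q,s} --0--> {p,q,r,s}  [seen]
{p,q,s} --1--> {p,q}  [seen]
Reachable DFA states: {p}, {q,s}, {p,q}, {p,q,r,s}, {p,q,s}.

5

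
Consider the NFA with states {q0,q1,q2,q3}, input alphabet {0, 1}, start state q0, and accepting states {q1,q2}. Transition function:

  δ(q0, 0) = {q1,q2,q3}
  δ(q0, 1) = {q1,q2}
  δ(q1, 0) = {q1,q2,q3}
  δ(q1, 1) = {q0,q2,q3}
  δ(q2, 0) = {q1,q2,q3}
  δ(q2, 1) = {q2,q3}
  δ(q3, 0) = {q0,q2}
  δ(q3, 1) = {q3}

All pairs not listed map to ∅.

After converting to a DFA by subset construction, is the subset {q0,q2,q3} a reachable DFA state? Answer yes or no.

yes

Start state of the DFA: {q0}.
{q0} --0--> {q1,q2,q3}  [new]
{q0} --1--> {q1,q2}  [new]
{q1,q2,q3} --0--> {q0,q1,q2,q3}  [new]
{q1,q2,q3} --1--> {q0,q2,q3}  [new]
{q1,q2} --0--> {q1,q2,q3}  [seen]
{q1,q2} --1--> {q0,q2,q3}  [seen]
{q0,q1,q2,q3} --0--> {q0,q1,q2,q3}  [seen]
{q0,q1,q2,q3} --1--> {q0,q1,q2,q3}  [seen]
{q0,q2,q3} --0--> {q0,q1,q2,q3}  [seen]
{q0,q2,q3} --1--> {q1,q2,q3}  [seen]
Reachable DFA states: {q0}, {q1,q2,q3}, {q1,q2}, {q0,q1,q2,q3}, {q0,q2,q3}.
{q0,q2,q3} is among them.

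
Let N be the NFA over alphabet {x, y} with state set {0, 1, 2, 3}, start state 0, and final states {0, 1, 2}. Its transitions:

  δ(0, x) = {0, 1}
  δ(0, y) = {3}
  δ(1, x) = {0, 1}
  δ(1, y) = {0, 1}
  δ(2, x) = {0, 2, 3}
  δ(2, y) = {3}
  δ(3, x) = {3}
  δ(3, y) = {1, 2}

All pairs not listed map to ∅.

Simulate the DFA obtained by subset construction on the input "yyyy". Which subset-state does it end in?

Start: {0}.
δ(0,y) = {3}.
Union: {3}.
After y: {3}.
δ(3,y) = {1, 2}.
Union: {1, 2}.
After y: {1, 2}.
δ(1,y) = {0, 1}; δ(2,y) = {3}.
Union: {0, 1, 3}.
After y: {0, 1, 3}.
δ(0,y) = {3}; δ(1,y) = {0, 1}; δ(3,y) = {1, 2}.
Union: {0, 1, 2, 3}.
After y: {0, 1, 2, 3}.

{0, 1, 2, 3}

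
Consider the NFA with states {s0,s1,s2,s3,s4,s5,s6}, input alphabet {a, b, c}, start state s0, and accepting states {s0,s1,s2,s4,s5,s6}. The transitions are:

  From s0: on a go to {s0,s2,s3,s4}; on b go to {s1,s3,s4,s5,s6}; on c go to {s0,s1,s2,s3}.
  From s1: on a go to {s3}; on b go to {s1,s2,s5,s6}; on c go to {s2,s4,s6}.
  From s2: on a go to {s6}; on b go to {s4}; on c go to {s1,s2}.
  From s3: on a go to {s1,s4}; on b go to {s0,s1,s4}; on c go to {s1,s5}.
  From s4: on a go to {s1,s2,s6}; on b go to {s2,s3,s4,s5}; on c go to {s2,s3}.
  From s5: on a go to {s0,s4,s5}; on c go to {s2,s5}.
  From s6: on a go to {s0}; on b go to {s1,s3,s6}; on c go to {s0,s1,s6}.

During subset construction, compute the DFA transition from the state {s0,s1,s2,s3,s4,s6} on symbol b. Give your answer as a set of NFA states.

δ(s0,b) = {s1,s3,s4,s5,s6}; δ(s1,b) = {s1,s2,s5,s6}; δ(s2,b) = {s4}; δ(s3,b) = {s0,s1,s4}; δ(s4,b) = {s2,s3,s4,s5}; δ(s6,b) = {s1,s3,s6}.
Union: {s0,s1,s2,s3,s4,s5,s6}.

{s0,s1,s2,s3,s4,s5,s6}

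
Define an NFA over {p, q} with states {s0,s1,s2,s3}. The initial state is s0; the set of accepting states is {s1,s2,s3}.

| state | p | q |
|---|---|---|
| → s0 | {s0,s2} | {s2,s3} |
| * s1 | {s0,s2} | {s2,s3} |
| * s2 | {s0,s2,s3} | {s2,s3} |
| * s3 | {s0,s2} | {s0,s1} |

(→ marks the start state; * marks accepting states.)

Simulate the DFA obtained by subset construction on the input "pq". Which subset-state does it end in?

Start: {s0}.
δ(s0,p) = {s0,s2}.
Union: {s0,s2}.
After p: {s0,s2}.
δ(s0,q) = {s2,s3}; δ(s2,q) = {s2,s3}.
Union: {s2,s3}.
After q: {s2,s3}.

{s2,s3}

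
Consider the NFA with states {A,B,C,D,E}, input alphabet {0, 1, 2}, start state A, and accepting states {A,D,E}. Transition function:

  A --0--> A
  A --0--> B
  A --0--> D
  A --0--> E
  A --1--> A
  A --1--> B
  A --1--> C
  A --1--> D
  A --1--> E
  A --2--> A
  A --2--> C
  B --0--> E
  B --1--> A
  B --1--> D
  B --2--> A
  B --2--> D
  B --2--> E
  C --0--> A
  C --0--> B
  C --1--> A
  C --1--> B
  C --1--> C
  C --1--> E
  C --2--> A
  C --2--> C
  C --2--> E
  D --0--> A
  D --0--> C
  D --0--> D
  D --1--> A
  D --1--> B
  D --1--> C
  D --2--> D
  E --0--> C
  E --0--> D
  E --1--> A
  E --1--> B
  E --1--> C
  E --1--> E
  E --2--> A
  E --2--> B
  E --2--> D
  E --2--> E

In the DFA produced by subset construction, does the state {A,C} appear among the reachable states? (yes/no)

yes

Start state of the DFA: {A}.
{A} --0--> {A,B,D,E}  [new]
{A} --1--> {A,B,C,D,E}  [new]
{A} --2--> {A,C}  [new]
{A,B,D,E} --0--> {A,B,C,D,E}  [seen]
{A,B,D,E} --1--> {A,B,C,D,E}  [seen]
{A,B,D,E} --2--> {A,B,C,D,E}  [seen]
{A,B,C,D,E} --0--> {A,B,C,D,E}  [seen]
{A,B,C,D,E} --1--> {A,B,C,D,E}  [seen]
{A,B,C,D,E} --2--> {A,B,C,D,E}  [seen]
{A,C} --0--> {A,B,D,E}  [seen]
{A,C} --1--> {A,B,C,D,E}  [seen]
{A,C} --2--> {A,C,E}  [new]
{A,C,E} --0--> {A,B,C,D,E}  [seen]
{A,C,E} --1--> {A,B,C,D,E}  [seen]
{A,C,E} --2--> {A,B,C,D,E}  [seen]
Reachable DFA states: {A}, {A,B,D,E}, {A,B,C,D,E}, {A,C}, {A,C,E}.
{A,C} is among them.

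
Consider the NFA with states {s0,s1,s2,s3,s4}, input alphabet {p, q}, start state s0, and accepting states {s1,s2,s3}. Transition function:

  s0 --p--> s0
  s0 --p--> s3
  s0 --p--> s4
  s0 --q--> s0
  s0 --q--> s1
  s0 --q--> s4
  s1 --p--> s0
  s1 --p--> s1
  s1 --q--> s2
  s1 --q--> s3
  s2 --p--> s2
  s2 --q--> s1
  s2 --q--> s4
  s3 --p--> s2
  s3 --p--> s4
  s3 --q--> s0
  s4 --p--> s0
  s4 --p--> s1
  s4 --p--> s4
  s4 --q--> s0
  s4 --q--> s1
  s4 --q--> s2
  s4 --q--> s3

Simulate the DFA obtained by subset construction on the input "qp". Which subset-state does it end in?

{s0,s1,s3,s4}

Start: {s0}.
δ(s0,q) = {s0,s1,s4}.
Union: {s0,s1,s4}.
After q: {s0,s1,s4}.
δ(s0,p) = {s0,s3,s4}; δ(s1,p) = {s0,s1}; δ(s4,p) = {s0,s1,s4}.
Union: {s0,s1,s3,s4}.
After p: {s0,s1,s3,s4}.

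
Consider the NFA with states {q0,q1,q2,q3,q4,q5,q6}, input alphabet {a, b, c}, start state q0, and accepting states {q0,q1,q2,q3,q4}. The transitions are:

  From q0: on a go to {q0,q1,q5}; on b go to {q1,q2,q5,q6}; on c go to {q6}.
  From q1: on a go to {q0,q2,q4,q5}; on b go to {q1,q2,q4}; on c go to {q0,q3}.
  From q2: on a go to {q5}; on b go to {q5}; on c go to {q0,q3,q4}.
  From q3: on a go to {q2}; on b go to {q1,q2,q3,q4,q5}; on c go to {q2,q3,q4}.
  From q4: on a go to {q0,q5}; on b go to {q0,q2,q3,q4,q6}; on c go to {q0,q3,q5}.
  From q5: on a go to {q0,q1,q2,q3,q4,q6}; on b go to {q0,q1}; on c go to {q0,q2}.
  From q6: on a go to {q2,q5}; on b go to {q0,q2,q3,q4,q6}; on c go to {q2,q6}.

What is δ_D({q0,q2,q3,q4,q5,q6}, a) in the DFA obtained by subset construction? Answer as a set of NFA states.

δ(q0,a) = {q0,q1,q5}; δ(q2,a) = {q5}; δ(q3,a) = {q2}; δ(q4,a) = {q0,q5}; δ(q5,a) = {q0,q1,q2,q3,q4,q6}; δ(q6,a) = {q2,q5}.
Union: {q0,q1,q2,q3,q4,q5,q6}.

{q0,q1,q2,q3,q4,q5,q6}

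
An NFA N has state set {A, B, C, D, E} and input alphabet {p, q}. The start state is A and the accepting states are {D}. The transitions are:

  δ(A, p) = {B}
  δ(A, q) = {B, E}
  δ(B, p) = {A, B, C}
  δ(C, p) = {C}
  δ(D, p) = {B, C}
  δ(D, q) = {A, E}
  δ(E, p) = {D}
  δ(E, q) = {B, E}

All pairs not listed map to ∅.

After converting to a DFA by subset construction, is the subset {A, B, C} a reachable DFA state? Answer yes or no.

Start state of the DFA: {A}.
{A} --p--> {B}  [new]
{A} --q--> {B, E}  [new]
{B} --p--> {A, B, C}  [new]
{B} --q--> ∅  [new]
{B, E} --p--> {A, B, C, D}  [new]
{B, E} --q--> {B, E}  [seen]
{A, B, C} --p--> {A, B, C}  [seen]
{A, B, C} --q--> {B, E}  [seen]
∅ --p--> ∅  [seen]
∅ --q--> ∅  [seen]
{A, B, C, D} --p--> {A, B, C}  [seen]
{A, B, C, D} --q--> {A, B, E}  [new]
{A, B, E} --p--> {A, B, C, D}  [seen]
{A, B, E} --q--> {B, E}  [seen]
Reachable DFA states: {A}, {B}, {B, E}, {A, B, C}, ∅, {A, B, C, D}, {A, B, E}.
{A, B, C} is among them.

yes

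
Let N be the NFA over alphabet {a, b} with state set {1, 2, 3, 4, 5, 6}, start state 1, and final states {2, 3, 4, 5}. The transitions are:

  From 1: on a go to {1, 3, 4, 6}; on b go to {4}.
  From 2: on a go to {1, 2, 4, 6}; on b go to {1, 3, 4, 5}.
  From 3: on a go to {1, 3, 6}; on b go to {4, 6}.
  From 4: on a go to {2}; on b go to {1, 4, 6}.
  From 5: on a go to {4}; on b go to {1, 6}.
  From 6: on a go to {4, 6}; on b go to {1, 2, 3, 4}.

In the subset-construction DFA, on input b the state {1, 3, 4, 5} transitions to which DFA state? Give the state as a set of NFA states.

{1, 4, 6}

δ(1,b) = {4}; δ(3,b) = {4, 6}; δ(4,b) = {1, 4, 6}; δ(5,b) = {1, 6}.
Union: {1, 4, 6}.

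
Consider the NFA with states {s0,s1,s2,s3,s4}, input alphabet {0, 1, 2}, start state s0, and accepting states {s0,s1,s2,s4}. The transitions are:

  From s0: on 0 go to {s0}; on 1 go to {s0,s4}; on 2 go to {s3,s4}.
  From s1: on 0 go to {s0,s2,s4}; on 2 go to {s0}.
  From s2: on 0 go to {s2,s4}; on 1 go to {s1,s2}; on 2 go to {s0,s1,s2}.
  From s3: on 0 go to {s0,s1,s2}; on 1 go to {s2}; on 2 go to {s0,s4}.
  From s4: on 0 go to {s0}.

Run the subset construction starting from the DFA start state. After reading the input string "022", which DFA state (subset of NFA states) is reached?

{s0,s4}

Start: {s0}.
δ(s0,0) = {s0}.
Union: {s0}.
After 0: {s0}.
δ(s0,2) = {s3,s4}.
Union: {s3,s4}.
After 2: {s3,s4}.
δ(s3,2) = {s0,s4}; δ(s4,2) = ∅.
Union: {s0,s4}.
After 2: {s0,s4}.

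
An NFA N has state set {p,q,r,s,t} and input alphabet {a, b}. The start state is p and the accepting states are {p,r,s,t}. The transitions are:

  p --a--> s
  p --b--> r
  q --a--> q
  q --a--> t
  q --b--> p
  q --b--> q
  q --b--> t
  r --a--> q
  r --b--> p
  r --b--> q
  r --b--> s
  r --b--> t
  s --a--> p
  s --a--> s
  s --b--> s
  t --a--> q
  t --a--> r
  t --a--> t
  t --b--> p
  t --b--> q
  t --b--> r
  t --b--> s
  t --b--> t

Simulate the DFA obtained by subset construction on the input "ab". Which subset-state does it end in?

Start: {p}.
δ(p,a) = {s}.
Union: {s}.
After a: {s}.
δ(s,b) = {s}.
Union: {s}.
After b: {s}.

{s}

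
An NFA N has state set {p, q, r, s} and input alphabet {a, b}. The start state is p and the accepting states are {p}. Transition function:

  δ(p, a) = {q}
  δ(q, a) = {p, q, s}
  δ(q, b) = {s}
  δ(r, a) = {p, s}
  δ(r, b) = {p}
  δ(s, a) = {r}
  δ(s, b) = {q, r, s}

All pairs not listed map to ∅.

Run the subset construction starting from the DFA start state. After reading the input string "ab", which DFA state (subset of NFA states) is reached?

{s}

Start: {p}.
δ(p,a) = {q}.
Union: {q}.
After a: {q}.
δ(q,b) = {s}.
Union: {s}.
After b: {s}.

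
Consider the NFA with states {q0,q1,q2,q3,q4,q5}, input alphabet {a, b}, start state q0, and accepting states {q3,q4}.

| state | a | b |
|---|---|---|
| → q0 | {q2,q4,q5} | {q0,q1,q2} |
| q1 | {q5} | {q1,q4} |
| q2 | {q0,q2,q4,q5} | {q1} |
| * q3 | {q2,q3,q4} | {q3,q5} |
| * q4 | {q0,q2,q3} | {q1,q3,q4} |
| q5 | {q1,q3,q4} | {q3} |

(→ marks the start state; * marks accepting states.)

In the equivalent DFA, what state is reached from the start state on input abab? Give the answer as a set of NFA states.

{q0,q1,q2,q3,q4,q5}

Start: {q0}.
δ(q0,a) = {q2,q4,q5}.
Union: {q2,q4,q5}.
After a: {q2,q4,q5}.
δ(q2,b) = {q1}; δ(q4,b) = {q1,q3,q4}; δ(q5,b) = {q3}.
Union: {q1,q3,q4}.
After b: {q1,q3,q4}.
δ(q1,a) = {q5}; δ(q3,a) = {q2,q3,q4}; δ(q4,a) = {q0,q2,q3}.
Union: {q0,q2,q3,q4,q5}.
After a: {q0,q2,q3,q4,q5}.
δ(q0,b) = {q0,q1,q2}; δ(q2,b) = {q1}; δ(q3,b) = {q3,q5}; δ(q4,b) = {q1,q3,q4}; δ(q5,b) = {q3}.
Union: {q0,q1,q2,q3,q4,q5}.
After b: {q0,q1,q2,q3,q4,q5}.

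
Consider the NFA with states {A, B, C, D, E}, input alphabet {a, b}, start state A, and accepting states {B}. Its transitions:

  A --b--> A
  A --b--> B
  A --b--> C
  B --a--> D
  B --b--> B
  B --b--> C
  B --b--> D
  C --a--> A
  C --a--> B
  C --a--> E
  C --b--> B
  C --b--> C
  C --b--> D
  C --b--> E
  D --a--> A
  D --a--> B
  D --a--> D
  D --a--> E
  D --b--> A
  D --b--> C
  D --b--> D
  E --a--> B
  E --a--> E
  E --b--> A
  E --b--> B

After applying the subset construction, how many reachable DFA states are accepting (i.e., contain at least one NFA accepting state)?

4

Start state of the DFA: {A}.
{A} --a--> ∅  [new]
{A} --b--> {A, B, C}  [new]
∅ --a--> ∅  [seen]
∅ --b--> ∅  [seen]
{A, B, C} --a--> {A, B, D, E}  [new]
{A, B, C} --b--> {A, B, C, D, E}  [new]
{A, B, D, E} --a--> {A, B, D, E}  [seen]
{A, B, D, E} --b--> {A, B, C, D}  [new]
{A, B, C, D, E} --a--> {A, B, D, E}  [seen]
{A, B, C, D, E} --b--> {A, B, C, D, E}  [seen]
{A, B, C, D} --a--> {A, B, D, E}  [seen]
{A, B, C, D} --b--> {A, B, C, D, E}  [seen]
Reachable DFA states: {A}, ∅, {A, B, C}, {A, B, D, E}, {A, B, C, D, E}, {A, B, C, D}.
Accepting DFA states (contain an NFA accepting state): {A, B, C}, {A, B, D, E}, {A, B, C, D, E}, {A, B, C, D}.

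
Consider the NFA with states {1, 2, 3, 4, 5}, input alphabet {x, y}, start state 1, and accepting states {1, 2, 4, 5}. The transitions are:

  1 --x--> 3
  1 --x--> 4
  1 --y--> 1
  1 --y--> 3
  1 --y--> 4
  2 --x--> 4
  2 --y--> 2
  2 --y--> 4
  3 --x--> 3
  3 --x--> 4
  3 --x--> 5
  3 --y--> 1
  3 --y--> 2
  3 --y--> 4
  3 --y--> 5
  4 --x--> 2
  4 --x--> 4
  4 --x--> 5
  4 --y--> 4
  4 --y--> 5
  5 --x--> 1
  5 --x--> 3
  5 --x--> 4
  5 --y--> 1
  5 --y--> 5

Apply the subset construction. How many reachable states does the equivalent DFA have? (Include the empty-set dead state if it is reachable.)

6

Start state of the DFA: {1}.
{1} --x--> {3, 4}  [new]
{1} --y--> {1, 3, 4}  [new]
{3, 4} --x--> {2, 3, 4, 5}  [new]
{3, 4} --y--> {1, 2, 4, 5}  [new]
{1, 3, 4} --x--> {2, 3, 4, 5}  [seen]
{1, 3, 4} --y--> {1, 2, 3, 4, 5}  [new]
{2, 3, 4, 5} --x--> {1, 2, 3, 4, 5}  [seen]
{2, 3, 4, 5} --y--> {1, 2, 4, 5}  [seen]
{1, 2, 4, 5} --x--> {1, 2, 3, 4, 5}  [seen]
{1, 2, 4, 5} --y--> {1, 2, 3, 4, 5}  [seen]
{1, 2, 3, 4, 5} --x--> {1, 2, 3, 4, 5}  [seen]
{1, 2, 3, 4, 5} --y--> {1, 2, 3, 4, 5}  [seen]
Reachable DFA states: {1}, {3, 4}, {1, 3, 4}, {2, 3, 4, 5}, {1, 2, 4, 5}, {1, 2, 3, 4, 5}.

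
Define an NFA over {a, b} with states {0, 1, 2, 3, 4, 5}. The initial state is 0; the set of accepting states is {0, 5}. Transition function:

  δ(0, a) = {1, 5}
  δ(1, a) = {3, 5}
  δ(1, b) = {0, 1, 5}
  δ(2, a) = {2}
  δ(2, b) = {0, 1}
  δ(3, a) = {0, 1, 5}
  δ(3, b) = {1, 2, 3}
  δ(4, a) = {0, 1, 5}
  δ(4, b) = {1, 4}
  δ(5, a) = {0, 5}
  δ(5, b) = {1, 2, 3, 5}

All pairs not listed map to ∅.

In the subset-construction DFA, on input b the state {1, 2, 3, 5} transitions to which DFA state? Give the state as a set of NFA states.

{0, 1, 2, 3, 5}

δ(1,b) = {0, 1, 5}; δ(2,b) = {0, 1}; δ(3,b) = {1, 2, 3}; δ(5,b) = {1, 2, 3, 5}.
Union: {0, 1, 2, 3, 5}.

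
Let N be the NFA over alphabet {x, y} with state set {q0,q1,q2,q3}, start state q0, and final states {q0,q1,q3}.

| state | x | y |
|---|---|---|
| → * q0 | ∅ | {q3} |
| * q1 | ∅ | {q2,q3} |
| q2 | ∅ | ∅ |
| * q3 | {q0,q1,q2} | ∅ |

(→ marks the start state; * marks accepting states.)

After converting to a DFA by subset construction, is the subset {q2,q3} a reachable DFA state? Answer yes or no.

yes

Start state of the DFA: {q0}.
{q0} --x--> ∅  [new]
{q0} --y--> {q3}  [new]
∅ --x--> ∅  [seen]
∅ --y--> ∅  [seen]
{q3} --x--> {q0,q1,q2}  [new]
{q3} --y--> ∅  [seen]
{q0,q1,q2} --x--> ∅  [seen]
{q0,q1,q2} --y--> {q2,q3}  [new]
{q2,q3} --x--> {q0,q1,q2}  [seen]
{q2,q3} --y--> ∅  [seen]
Reachable DFA states: {q0}, ∅, {q3}, {q0,q1,q2}, {q2,q3}.
{q2,q3} is among them.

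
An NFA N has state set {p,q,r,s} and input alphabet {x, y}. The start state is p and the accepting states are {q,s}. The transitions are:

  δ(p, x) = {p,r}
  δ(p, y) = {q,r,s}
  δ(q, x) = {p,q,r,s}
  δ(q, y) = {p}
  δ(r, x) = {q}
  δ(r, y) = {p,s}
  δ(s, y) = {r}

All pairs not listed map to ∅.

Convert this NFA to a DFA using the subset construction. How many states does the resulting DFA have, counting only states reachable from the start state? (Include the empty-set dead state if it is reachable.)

Start state of the DFA: {p}.
{p} --x--> {p,r}  [new]
{p} --y--> {q,r,s}  [new]
{p,r} --x--> {p,q,r}  [new]
{p,r} --y--> {p,q,r,s}  [new]
{q,r,s} --x--> {p,q,r,s}  [seen]
{q,r,s} --y--> {p,r,s}  [new]
{p,q,r} --x--> {p,q,r,s}  [seen]
{p,q,r} --y--> {p,q,r,s}  [seen]
{p,q,r,s} --x--> {p,q,r,s}  [seen]
{p,q,r,s} --y--> {p,q,r,s}  [seen]
{p,r,s} --x--> {p,q,r}  [seen]
{p,r,s} --y--> {p,q,r,s}  [seen]
Reachable DFA states: {p}, {p,r}, {q,r,s}, {p,q,r}, {p,q,r,s}, {p,r,s}.

6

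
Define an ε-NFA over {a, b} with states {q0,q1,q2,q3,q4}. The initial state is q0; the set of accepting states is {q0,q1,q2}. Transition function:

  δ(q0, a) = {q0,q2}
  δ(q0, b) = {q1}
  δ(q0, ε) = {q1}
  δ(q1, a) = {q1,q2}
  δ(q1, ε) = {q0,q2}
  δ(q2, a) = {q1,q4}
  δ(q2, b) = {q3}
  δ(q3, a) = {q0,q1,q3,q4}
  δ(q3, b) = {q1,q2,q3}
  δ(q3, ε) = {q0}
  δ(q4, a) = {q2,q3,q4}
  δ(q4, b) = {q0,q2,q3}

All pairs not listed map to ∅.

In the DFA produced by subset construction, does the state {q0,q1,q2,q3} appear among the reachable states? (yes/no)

Start state of the DFA: {q0,q1,q2} (ε-closure of the NFA start).
{q0,q1,q2} --a--> {q0,q1,q2,q4}  [new]
{q0,q1,q2} --b--> {q0,q1,q2,q3}  [new]
{q0,q1,q2,q4} --a--> {q0,q1,q2,q3,q4}  [new]
{q0,q1,q2,q4} --b--> {q0,q1,q2,q3}  [seen]
{q0,q1,q2,q3} --a--> {q0,q1,q2,q3,q4}  [seen]
{q0,q1,q2,q3} --b--> {q0,q1,q2,q3}  [seen]
{q0,q1,q2,q3,q4} --a--> {q0,q1,q2,q3,q4}  [seen]
{q0,q1,q2,q3,q4} --b--> {q0,q1,q2,q3}  [seen]
Reachable DFA states: {q0,q1,q2}, {q0,q1,q2,q4}, {q0,q1,q2,q3}, {q0,q1,q2,q3,q4}.
{q0,q1,q2,q3} is among them.

yes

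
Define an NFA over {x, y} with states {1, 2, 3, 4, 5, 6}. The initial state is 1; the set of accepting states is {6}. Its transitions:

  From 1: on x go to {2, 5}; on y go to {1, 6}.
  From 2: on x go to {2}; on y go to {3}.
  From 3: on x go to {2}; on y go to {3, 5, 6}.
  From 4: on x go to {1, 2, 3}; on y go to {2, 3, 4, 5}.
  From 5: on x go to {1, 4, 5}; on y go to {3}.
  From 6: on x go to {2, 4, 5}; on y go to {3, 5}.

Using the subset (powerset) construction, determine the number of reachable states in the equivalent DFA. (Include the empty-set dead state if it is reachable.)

13

Start state of the DFA: {1}.
{1} --x--> {2, 5}  [new]
{1} --y--> {1, 6}  [new]
{2, 5} --x--> {1, 2, 4, 5}  [new]
{2, 5} --y--> {3}  [new]
{1, 6} --x--> {2, 4, 5}  [new]
{1, 6} --y--> {1, 3, 5, 6}  [new]
{1, 2, 4, 5} --x--> {1, 2, 3, 4, 5}  [new]
{1, 2, 4, 5} --y--> {1, 2, 3, 4, 5, 6}  [new]
{3} --x--> {2}  [new]
{3} --y--> {3, 5, 6}  [new]
{2, 4, 5} --x--> {1, 2, 3, 4, 5}  [seen]
{2, 4, 5} --y--> {2, 3, 4, 5}  [new]
{1, 3, 5, 6} --x--> {1, 2, 4, 5}  [seen]
{1, 3, 5, 6} --y--> {1, 3, 5, 6}  [seen]
{1, 2, 3, 4, 5} --x--> {1, 2, 3, 4, 5}  [seen]
{1, 2, 3, 4, 5} --y--> {1, 2, 3, 4, 5, 6}  [seen]
{1, 2, 3, 4, 5, 6} --x--> {1, 2, 3, 4, 5}  [seen]
{1, 2, 3, 4, 5, 6} --y--> {1, 2, 3, 4, 5, 6}  [seen]
{2} --x--> {2}  [seen]
{2} --y--> {3}  [seen]
{3, 5, 6} --x--> {1, 2, 4, 5}  [seen]
{3, 5, 6} --y--> {3, 5, 6}  [seen]
{2, 3, 4, 5} --x--> {1, 2, 3, 4, 5}  [seen]
{2, 3, 4, 5} --y--> {2, 3, 4, 5, 6}  [new]
{2, 3, 4, 5, 6} --x--> {1, 2, 3, 4, 5}  [seen]
{2, 3, 4, 5, 6} --y--> {2, 3, 4, 5, 6}  [seen]
Reachable DFA states: {1}, {2, 5}, {1, 6}, {1, 2, 4, 5}, {3}, {2, 4, 5}, {1, 3, 5, 6}, {1, 2, 3, 4, 5}, {1, 2, 3, 4, 5, 6}, {2}, {3, 5, 6}, {2, 3, 4, 5}, {2, 3, 4, 5, 6}.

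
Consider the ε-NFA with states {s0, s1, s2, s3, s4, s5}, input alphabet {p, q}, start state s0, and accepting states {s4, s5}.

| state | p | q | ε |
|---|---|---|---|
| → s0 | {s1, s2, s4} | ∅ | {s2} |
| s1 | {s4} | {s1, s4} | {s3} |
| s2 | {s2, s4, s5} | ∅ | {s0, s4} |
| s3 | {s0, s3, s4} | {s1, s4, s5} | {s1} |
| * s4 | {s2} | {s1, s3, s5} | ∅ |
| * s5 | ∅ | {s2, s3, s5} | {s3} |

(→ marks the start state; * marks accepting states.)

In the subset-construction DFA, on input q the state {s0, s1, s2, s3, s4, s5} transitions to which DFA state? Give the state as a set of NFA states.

δ(s0,q) = ∅; δ(s1,q) = {s1, s4}; δ(s2,q) = ∅; δ(s3,q) = {s1, s4, s5}; δ(s4,q) = {s1, s3, s5}; δ(s5,q) = {s2, s3, s5}.
Union: {s1, s2, s3, s4, s5}.
ε-closure gives {s0, s1, s2, s3, s4, s5}.

{s0, s1, s2, s3, s4, s5}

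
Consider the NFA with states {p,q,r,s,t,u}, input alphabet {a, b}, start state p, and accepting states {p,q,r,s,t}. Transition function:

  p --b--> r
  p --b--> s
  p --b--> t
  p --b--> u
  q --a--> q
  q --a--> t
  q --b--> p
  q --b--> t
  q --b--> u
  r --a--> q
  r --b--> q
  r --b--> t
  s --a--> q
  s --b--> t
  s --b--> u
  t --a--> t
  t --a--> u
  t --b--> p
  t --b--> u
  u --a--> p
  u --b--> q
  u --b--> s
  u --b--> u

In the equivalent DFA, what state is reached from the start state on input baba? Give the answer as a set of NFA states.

{p,q,t,u}

Start: {p}.
δ(p,b) = {r,s,t,u}.
Union: {r,s,t,u}.
After b: {r,s,t,u}.
δ(r,a) = {q}; δ(s,a) = {q}; δ(t,a) = {t,u}; δ(u,a) = {p}.
Union: {p,q,t,u}.
After a: {p,q,t,u}.
δ(p,b) = {r,s,t,u}; δ(q,b) = {p,t,u}; δ(t,b) = {p,u}; δ(u,b) = {q,s,u}.
Union: {p,q,r,s,t,u}.
After b: {p,q,r,s,t,u}.
δ(p,a) = ∅; δ(q,a) = {q,t}; δ(r,a) = {q}; δ(s,a) = {q}; δ(t,a) = {t,u}; δ(u,a) = {p}.
Union: {p,q,t,u}.
After a: {p,q,t,u}.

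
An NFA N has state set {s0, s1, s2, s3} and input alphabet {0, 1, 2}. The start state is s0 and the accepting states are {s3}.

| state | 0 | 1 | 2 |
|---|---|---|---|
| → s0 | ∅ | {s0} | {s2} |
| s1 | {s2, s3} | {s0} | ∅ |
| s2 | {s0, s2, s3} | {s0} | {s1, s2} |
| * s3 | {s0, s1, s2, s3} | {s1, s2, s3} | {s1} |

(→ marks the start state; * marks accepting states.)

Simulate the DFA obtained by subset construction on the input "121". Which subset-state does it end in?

Start: {s0}.
δ(s0,1) = {s0}.
Union: {s0}.
After 1: {s0}.
δ(s0,2) = {s2}.
Union: {s2}.
After 2: {s2}.
δ(s2,1) = {s0}.
Union: {s0}.
After 1: {s0}.

{s0}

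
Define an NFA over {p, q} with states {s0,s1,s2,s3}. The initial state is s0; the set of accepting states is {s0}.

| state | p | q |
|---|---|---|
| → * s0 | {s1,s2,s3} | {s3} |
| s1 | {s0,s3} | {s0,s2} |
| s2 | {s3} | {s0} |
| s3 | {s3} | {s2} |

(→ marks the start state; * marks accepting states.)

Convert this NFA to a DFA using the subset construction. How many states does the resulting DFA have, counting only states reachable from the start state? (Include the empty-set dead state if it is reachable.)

Start state of the DFA: {s0}.
{s0} --p--> {s1,s2,s3}  [new]
{s0} --q--> {s3}  [new]
{s1,s2,s3} --p--> {s0,s3}  [new]
{s1,s2,s3} --q--> {s0,s2}  [new]
{s3} --p--> {s3}  [seen]
{s3} --q--> {s2}  [new]
{s0,s3} --p--> {s1,s2,s3}  [seen]
{s0,s3} --q--> {s2,s3}  [new]
{s0,s2} --p--> {s1,s2,s3}  [seen]
{s0,s2} --q--> {s0,s3}  [seen]
{s2} --p--> {s3}  [seen]
{s2} --q--> {s0}  [seen]
{s2,s3} --p--> {s3}  [seen]
{s2,s3} --q--> {s0,s2}  [seen]
Reachable DFA states: {s0}, {s1,s2,s3}, {s3}, {s0,s3}, {s0,s2}, {s2}, {s2,s3}.

7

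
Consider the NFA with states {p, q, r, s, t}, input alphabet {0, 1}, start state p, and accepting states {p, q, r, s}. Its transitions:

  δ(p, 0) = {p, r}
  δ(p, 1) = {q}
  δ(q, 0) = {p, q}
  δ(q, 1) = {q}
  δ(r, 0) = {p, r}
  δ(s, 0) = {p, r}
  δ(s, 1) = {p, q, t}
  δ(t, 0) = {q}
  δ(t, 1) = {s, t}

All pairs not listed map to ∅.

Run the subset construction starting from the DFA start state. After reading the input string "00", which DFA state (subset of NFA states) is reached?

{p, r}

Start: {p}.
δ(p,0) = {p, r}.
Union: {p, r}.
After 0: {p, r}.
δ(p,0) = {p, r}; δ(r,0) = {p, r}.
Union: {p, r}.
After 0: {p, r}.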